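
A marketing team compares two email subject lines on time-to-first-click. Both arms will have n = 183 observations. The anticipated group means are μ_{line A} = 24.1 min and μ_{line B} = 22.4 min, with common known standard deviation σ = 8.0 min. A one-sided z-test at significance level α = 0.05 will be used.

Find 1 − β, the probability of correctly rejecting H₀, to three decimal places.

Power ≈ 0.651

Standardized effect: d = |μ_{line A} − μ_{line B}| / σ = |24.1 − 22.4| / 8.0 = 0.2125
Noncentrality parameter: λ = d·√(n/2) = 0.2125 × √(183/2) = 2.0327
One-sided α = 0.05 → critical value z_{0.05} = 1.645.
Power = Φ(λ − 1.645) = Φ(0.388) = 0.6509.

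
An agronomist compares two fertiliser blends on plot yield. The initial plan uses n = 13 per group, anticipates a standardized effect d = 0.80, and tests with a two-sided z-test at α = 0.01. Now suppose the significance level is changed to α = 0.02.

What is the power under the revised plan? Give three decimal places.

Power ≈ 0.387

δ = d·√(n/2) = 0.80 × √(13/2) = 2.0396 (unchanged). New critical value: z_{0.01} = 2.326.
Revised power = Φ(δ − 2.326) + Φ(−δ − 2.326) = Φ(-0.287) + Φ(-4.366) = 0.3872 + 0.0000 = 0.3872.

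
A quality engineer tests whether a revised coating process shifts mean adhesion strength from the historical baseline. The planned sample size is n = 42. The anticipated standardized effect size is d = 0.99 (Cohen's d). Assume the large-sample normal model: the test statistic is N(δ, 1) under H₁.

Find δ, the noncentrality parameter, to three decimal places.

δ ≈ 6.416

The noncentrality parameter scales effect size by the design's sample-size factor: δ = d·√n = 0.99 × √42 = 6.4159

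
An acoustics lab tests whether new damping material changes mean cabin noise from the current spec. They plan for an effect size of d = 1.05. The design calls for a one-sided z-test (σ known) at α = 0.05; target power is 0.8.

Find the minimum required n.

For power 0.8 need Φ(δ − z_{0.05}) = 0.8, so δ = z_{0.05} + z_{0.20} = 1.645 + 0.842 = 2.486.
δ = d·√n ⇒ n = (δ/d)² = (2.486 / 1.05)² = 5.61.
Round up to the next whole unit.

n = 6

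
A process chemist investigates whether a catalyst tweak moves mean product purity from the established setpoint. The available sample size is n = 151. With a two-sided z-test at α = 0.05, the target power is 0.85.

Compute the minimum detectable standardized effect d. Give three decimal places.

d ≈ 0.244

Need Φ(δ − 1.960) = 0.85, so δ = 1.960 + 1.036 = 2.996.
(The second rejection-region term Φ(−δ − z_{α/2}) is negligible and dropped.)
δ = d·√n ⇒ d = δ/√n = 2.996/√151 = 0.2438.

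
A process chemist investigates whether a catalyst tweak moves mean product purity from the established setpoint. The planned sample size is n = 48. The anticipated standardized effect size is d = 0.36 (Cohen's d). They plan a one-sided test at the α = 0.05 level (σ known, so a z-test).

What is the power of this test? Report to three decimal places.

Power ≈ 0.802

Noncentrality parameter: δ = d·√n = 0.36 × √48 = 2.4942
One-sided α = 0.05 → critical value z_{0.05} = 1.645.
Power = P(Z > 1.645 − δ) = Φ(0.849) = 0.8021.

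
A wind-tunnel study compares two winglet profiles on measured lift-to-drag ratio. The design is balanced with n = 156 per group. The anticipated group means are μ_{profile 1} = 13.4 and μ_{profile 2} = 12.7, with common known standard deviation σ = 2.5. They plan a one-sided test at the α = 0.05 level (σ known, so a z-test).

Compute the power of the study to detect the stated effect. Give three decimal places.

Standardized effect: d = |μ_{profile 1} − μ_{profile 2}| / σ = |13.4 − 12.7| / 2.5 = 0.2800
Noncentrality parameter: δ = d·√(n/2) = 0.2800 × √(156/2) = 2.4729
One-sided α = 0.05 → critical value z_{0.05} = 1.645.
Power = P(Z > 1.645 − δ) = Φ(0.828) = 0.7962.

Power ≈ 0.796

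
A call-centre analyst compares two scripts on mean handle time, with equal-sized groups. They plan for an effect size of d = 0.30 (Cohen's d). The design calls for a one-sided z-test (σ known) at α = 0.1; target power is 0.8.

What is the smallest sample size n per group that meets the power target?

For power 0.8 need Φ(δ − z_{0.1}) = 0.8, so δ = z_{0.1} + z_{0.20} = 1.282 + 0.842 = 2.123.
δ = d·√(n/2) ⇒ n = 2(δ/d)² = 2 × (2.123 / 0.30)² = 100.17.
Round up to the next whole unit.

n = 101 per group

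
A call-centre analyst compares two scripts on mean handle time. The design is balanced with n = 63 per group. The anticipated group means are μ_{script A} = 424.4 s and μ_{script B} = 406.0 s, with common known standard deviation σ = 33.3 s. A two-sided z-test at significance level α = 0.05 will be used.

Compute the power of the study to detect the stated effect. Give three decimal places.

Standardized effect: d = |μ_{script A} − μ_{script B}| / σ = |424.4 − 406.0| / 33.3 = 0.5526
Noncentrality parameter: δ = d·√(n/2) = 0.5526 × √(63/2) = 3.1012
Two-sided α = 0.05 → critical value z_{0.025} = 1.960.
Power = Φ(δ − 1.960) + Φ(−δ − 1.960) = Φ(1.141) + Φ(-5.061) = 0.8731 + 0.0000 = 0.8731.

Power ≈ 0.873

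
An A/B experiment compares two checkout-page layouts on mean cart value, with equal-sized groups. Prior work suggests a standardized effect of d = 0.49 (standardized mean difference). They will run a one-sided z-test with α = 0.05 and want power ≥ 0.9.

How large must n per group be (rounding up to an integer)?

Set Φ(δ − 1.645) = 0.9; then δ − 1.645 = Φ⁻¹(0.9) = 1.282, giving δ = 2.926.
δ = d·√(n/2) ⇒ n = 2(δ/d)² = 2 × (2.926 / 0.49)² = 71.34.
Rounding up, n = 72 per group.

n = 72 per group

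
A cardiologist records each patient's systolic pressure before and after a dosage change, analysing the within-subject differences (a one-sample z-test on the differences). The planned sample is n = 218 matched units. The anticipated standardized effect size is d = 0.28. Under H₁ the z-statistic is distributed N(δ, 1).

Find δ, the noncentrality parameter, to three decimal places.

The noncentrality parameter scales effect size by the design's sample-size factor: δ = d·√n = 0.28 × √218 = 4.1342

δ ≈ 4.134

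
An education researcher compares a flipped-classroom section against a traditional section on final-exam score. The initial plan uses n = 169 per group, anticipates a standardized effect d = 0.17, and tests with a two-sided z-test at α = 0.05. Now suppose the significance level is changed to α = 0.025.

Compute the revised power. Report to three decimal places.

Power ≈ 0.249

δ = d·√(n/2) = 0.17 × √(169/2) = 1.5627 (unchanged). New critical value: z_{0.0125} = 2.241.
Revised power = Φ(δ − 2.241) + Φ(−δ − 2.241) = Φ(-0.679) + Φ(-3.804) = 0.2487 + 0.0001 = 0.2487.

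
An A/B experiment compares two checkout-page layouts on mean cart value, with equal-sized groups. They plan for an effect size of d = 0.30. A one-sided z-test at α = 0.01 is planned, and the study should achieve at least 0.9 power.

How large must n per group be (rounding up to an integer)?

For power 0.9 need Φ(δ − z_{0.01}) = 0.9, so δ = z_{0.01} + z_{0.10} = 2.326 + 1.282 = 3.608.
δ = d·√(n/2) ⇒ n = 2(δ/d)² = 2 × (3.608 / 0.30)² = 289.27.
Round up to the next whole unit.

n = 290 per group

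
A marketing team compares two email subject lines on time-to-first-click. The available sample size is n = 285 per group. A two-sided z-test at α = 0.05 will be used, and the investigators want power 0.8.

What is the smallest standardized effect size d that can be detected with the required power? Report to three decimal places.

Required noncentrality: δ = z_{0.025} + z_{0.20} = 1.960 + 0.842 = 2.802.
(The second rejection-region term Φ(−δ − z_{α/2}) is negligible and dropped.)
δ = d·√(n/2) ⇒ d = δ/√(n/2) = 2.802/√(285/2) = 0.2347.

d ≈ 0.235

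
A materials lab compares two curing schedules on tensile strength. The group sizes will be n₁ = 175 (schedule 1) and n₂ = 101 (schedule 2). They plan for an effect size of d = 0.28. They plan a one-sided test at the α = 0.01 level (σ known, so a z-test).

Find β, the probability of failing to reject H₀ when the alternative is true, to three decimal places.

Noncentrality parameter: δ = d / √(1/n₁ + 1/n₂) = 0.28 / √(1/175 + 1/101) = 2.2407
Critical value for a one-sided test at α = 0.01: z_α = 2.326.
Power = P(Z > 2.326 − δ) = Φ(-0.086) = 0.4659.
Type II error: β = 1 − power = 1 − 0.4659 = 0.5341.

β ≈ 0.534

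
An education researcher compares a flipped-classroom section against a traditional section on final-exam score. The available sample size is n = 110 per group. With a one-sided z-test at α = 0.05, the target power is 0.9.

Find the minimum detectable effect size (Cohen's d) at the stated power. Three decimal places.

d ≈ 0.395

Need Φ(δ − 1.645) = 0.9, so δ = 1.645 + 1.282 = 2.926.
δ = d·√(n/2) ⇒ d = δ/√(n/2) = 2.926/√(110/2) = 0.3946.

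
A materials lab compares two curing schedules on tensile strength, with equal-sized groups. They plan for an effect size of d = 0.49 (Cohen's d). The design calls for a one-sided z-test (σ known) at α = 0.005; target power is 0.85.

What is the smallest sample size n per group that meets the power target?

n = 109 per group

Set Φ(δ − 2.576) = 0.85; then δ − 2.576 = Φ⁻¹(0.85) = 1.036, giving δ = 3.612.
δ = d·√(n/2) ⇒ n = 2(δ/d)² = 2 × (3.612 / 0.49)² = 108.69.
Rounding up, n = 109 per group.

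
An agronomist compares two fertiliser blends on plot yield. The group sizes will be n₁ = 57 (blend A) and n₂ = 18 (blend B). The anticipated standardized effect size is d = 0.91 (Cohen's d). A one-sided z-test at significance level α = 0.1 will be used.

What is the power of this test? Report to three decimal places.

Noncentrality parameter: δ = d / √(1/n₁ + 1/n₂) = 0.91 / √(1/57 + 1/18) = 3.3658
One-sided α = 0.1 → critical value z_{0.1} = 1.282.
Power = Φ(δ − 1.282) = Φ(2.084) = 0.9814.

Power ≈ 0.981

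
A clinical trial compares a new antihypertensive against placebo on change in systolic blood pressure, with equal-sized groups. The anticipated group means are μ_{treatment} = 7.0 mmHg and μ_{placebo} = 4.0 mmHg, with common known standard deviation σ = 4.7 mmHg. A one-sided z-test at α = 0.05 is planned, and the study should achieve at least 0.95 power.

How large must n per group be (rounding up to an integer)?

Standardized effect: d = |μ_{treatment} − μ_{placebo}| / σ = |7.0 − 4.0| / 4.7 = 0.6383
Set Φ(δ − 1.645) = 0.95; then δ − 1.645 = Φ⁻¹(0.95) = 1.645, giving δ = 3.290.
δ = d·√(n/2) ⇒ n = 2(δ/d)² = 2 × (3.290 / 0.6383)² = 53.12.
Round up to the next whole unit.

n = 54 per group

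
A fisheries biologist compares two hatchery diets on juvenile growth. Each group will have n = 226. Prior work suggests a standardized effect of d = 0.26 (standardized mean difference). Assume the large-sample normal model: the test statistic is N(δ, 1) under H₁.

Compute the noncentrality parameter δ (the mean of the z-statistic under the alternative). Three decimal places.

δ ≈ 2.764

δ = d·√(n/2) = 0.26 × √(226/2) = 2.7638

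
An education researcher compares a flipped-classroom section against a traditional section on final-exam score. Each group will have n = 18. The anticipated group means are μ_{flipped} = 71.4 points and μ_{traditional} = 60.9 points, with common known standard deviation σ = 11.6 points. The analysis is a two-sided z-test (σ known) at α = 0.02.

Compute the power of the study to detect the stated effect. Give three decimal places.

Power ≈ 0.651

Standardized effect: d = |μ_{flipped} − μ_{traditional}| / σ = |71.4 − 60.9| / 11.6 = 0.9052
Noncentrality parameter: δ = d·√(n/2) = 0.9052 × √(18/2) = 2.7155
Critical value for a two-sided test at α = 0.02: z_{α/2} = 2.326.
Power = Φ(δ − 2.326) + Φ(−δ − 2.326) = Φ(0.389) + Φ(-5.042) = 0.6514 + 0.0000 = 0.6514.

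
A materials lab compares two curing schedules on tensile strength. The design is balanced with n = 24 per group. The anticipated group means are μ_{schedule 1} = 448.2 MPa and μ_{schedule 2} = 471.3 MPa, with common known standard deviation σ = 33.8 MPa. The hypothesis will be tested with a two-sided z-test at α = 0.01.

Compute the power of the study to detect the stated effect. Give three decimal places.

Standardized effect: d = |μ_{schedule 1} − μ_{schedule 2}| / σ = |448.2 − 471.3| / 33.8 = 0.6834
Noncentrality parameter: δ = d·√(n/2) = 0.6834 × √(24/2) = 2.3675
Two-sided α = 0.01 → critical value z_{0.005} = 2.576.
Power = Φ(δ − 2.576) + Φ(−δ − 2.576) = Φ(-0.208) + Φ(-4.943) = 0.4175 + 0.0000 = 0.4175.

Power ≈ 0.417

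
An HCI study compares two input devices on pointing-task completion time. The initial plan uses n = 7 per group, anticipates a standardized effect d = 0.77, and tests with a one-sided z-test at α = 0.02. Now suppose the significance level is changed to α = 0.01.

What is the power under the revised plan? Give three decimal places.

δ = d·√(n/2) = 0.77 × √(7/2) = 1.4405 (unchanged). New critical value: z_{0.01} = 2.326.
Revised power = Φ(δ − 2.326) = Φ(-0.886) = 0.1879.

Power ≈ 0.188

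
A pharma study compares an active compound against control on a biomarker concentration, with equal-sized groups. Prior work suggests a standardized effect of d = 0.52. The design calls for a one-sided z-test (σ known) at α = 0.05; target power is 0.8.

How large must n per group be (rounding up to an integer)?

n = 46 per group

Set Φ(δ − 1.645) = 0.8; then δ − 1.645 = Φ⁻¹(0.8) = 0.842, giving δ = 2.486.
δ = d·√(n/2) ⇒ n = 2(δ/d)² = 2 × (2.486 / 0.52)² = 45.73.
Round up to the next whole unit.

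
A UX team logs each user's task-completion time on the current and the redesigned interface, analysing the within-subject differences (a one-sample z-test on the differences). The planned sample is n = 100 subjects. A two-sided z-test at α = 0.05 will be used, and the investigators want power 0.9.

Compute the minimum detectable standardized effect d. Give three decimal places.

d ≈ 0.324

Need Φ(δ − 1.960) = 0.9, so δ = 1.960 + 1.282 = 3.242.
(The second rejection-region term Φ(−δ − z_{α/2}) is negligible and dropped.)
δ = d·√n ⇒ d = δ/√n = 3.242/√100 = 0.3242.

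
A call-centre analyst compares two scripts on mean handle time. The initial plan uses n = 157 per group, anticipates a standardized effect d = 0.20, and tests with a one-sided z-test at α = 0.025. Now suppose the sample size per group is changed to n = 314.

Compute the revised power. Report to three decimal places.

Power ≈ 0.707

With n = 314 per group: δ = d·√(n/2) = 0.20 × √(314/2) = 2.5060. Critical value z_{0.025} = 1.960.
Revised power = Φ(δ − 1.960) = Φ(0.546) = 0.7075.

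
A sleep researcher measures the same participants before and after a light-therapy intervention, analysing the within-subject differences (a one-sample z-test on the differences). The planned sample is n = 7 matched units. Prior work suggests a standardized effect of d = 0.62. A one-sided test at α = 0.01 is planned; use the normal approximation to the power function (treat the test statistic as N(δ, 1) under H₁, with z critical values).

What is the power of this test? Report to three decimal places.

Noncentrality parameter: δ = d·√n = 0.62 × √7 = 1.6404
One-sided α = 0.01 → critical value z_{0.01} = 2.326.
Power = P(Z > 2.326 − δ) = Φ(-0.686) = 0.2464.

Power ≈ 0.246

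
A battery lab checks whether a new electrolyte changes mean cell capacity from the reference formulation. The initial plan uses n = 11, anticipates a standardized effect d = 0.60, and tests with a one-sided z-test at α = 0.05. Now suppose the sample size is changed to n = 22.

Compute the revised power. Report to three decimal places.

Power ≈ 0.879

With n = 22: δ = d·√n = 0.60 × √22 = 2.8142. Critical value z_{0.05} = 1.645.
Revised power = P(Z > 1.645 − δ) = Φ(1.169) = 0.8789.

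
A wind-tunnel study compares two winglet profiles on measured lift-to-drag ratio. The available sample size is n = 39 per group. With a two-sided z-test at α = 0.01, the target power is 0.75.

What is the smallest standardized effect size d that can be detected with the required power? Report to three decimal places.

d ≈ 0.736

Need Φ(δ − 2.576) = 0.75, so δ = 2.576 + 0.674 = 3.250.
(The second rejection-region term Φ(−δ − z_{α/2}) is negligible and dropped.)
δ = d·√(n/2) ⇒ d = δ/√(n/2) = 3.250/√(39/2) = 0.7361.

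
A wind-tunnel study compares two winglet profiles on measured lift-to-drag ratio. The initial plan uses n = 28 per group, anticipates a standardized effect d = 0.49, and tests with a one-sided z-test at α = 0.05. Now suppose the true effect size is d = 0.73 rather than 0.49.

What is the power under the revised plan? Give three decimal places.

Power ≈ 0.861

With d = 0.73: δ = d·√(n/2) = 0.73 × √(28/2) = 2.7314. Critical value z_{0.05} = 1.645.
Revised power = P(Z > 1.645 − δ) = Φ(1.087) = 0.8614.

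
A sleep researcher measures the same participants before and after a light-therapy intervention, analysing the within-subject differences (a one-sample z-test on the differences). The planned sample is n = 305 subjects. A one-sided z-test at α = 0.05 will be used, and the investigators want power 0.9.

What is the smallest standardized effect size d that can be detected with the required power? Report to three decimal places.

Required noncentrality: δ = z_{0.05} + z_{0.10} = 1.645 + 1.282 = 2.926.
δ = d·√n ⇒ d = δ/√n = 2.926/√305 = 0.1676.

d ≈ 0.168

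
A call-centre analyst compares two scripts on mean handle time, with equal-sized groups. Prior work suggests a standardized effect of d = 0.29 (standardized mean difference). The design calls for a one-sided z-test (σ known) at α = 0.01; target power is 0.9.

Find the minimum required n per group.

n = 310 per group

Set Φ(δ − 2.326) = 0.9; then δ − 2.326 = Φ⁻¹(0.9) = 1.282, giving δ = 3.608.
δ = d·√(n/2) ⇒ n = 2(δ/d)² = 2 × (3.608 / 0.29)² = 309.56.
Round up to the next whole unit.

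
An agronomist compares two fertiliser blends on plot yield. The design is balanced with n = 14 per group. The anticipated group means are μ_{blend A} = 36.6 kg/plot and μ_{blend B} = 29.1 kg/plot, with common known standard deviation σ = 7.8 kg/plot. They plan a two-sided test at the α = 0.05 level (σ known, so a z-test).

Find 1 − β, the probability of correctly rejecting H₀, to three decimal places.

Power ≈ 0.720

Standardized effect: d = |μ_{blend A} − μ_{blend B}| / σ = |36.6 − 29.1| / 7.8 = 0.9615
Noncentrality parameter: δ = d·√(n/2) = 0.9615 × √(14/2) = 2.5440
Critical value for a two-sided test at α = 0.05: z_{α/2} = 1.960.
Power = Φ(δ − 1.960) + Φ(−δ − 1.960) = Φ(0.584) + Φ(-4.504) = 0.7204 + 0.0000 = 0.7204.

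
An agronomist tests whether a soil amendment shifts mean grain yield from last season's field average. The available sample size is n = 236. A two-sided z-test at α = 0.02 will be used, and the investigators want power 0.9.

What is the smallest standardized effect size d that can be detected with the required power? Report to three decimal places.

Required noncentrality: δ = z_{0.01} + z_{0.10} = 2.326 + 1.282 = 3.608.
(Lower-tail contribution to power is negligible for δ > 0.)
δ = d·√n ⇒ d = δ/√n = 3.608/√236 = 0.2349.

d ≈ 0.235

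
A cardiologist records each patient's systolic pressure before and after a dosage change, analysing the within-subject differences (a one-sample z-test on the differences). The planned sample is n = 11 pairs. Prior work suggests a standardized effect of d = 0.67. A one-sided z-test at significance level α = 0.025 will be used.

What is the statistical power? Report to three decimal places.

Power ≈ 0.603

Noncentrality parameter: δ = d·√n = 0.67 × √11 = 2.2221
One-sided α = 0.025 → critical value z_{0.025} = 1.960.
Power = P(Z > 1.960 − δ) = Φ(0.262) = 0.6034.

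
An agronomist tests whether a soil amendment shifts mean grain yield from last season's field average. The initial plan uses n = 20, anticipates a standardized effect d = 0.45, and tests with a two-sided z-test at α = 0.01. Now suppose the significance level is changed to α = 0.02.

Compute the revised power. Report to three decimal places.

δ = d·√n = 0.45 × √20 = 2.0125 (unchanged). New critical value: z_{0.01} = 2.326.
Revised power = Φ(δ − 2.326) + Φ(−δ − 2.326) = Φ(-0.314) + Φ(-4.339) = 0.3768 + 0.0000 = 0.3768.

Power ≈ 0.377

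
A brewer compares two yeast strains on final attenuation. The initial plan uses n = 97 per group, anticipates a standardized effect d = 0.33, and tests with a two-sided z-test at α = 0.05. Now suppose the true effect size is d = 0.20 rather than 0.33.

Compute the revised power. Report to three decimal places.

With d = 0.20: δ = d·√(n/2) = 0.20 × √(97/2) = 1.3928. Critical value z_{0.025} = 1.960.
Revised power = Φ(δ − 1.960) + Φ(−δ − 1.960) = Φ(-0.567) + Φ(-3.353) = 0.2853 + 0.0004 = 0.2857.

Power ≈ 0.286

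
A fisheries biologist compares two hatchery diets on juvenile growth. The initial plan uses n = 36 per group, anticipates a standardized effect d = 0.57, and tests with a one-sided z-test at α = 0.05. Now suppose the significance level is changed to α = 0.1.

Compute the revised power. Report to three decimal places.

δ = d·√(n/2) = 0.57 × √(36/2) = 2.4183 (unchanged). New critical value: z_{0.1} = 1.282.
Revised power = P(Z > 1.282 − δ) = Φ(1.137) = 0.8722.

Power ≈ 0.872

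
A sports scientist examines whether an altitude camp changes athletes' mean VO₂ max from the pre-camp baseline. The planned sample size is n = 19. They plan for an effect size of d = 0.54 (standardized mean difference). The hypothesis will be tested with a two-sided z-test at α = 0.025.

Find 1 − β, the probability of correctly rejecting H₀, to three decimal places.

Noncentrality parameter: δ = d·√n = 0.54 × √19 = 2.3538
Critical value for a two-sided test at α = 0.025: z_{α/2} = 2.241.
Power = Φ(δ − 2.241) + Φ(−δ − 2.241) = Φ(0.112) + Φ(-4.595) = 0.5447 + 0.0000 = 0.5448.

Power ≈ 0.545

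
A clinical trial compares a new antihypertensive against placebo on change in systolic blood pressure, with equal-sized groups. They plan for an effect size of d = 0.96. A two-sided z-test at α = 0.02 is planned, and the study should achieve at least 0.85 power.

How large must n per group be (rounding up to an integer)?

n = 25 per group

For power 0.85 need Φ(δ − z_{0.01}) = 0.85, so δ = z_{0.01} + z_{0.15} = 2.326 + 1.036 = 3.363.
(The Φ(−δ − z_{α/2}) term is vanishingly small for δ > 0 and is dropped in the standard sample-size formula.)
δ = d·√(n/2) ⇒ n = 2(δ/d)² = 2 × (3.363 / 0.96)² = 24.54.
Round up to the next whole unit.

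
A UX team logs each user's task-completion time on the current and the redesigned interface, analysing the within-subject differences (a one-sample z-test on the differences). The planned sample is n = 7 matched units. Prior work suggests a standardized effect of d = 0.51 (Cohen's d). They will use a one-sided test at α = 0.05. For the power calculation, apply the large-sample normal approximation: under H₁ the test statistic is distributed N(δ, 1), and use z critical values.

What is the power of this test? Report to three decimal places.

Power ≈ 0.384

Noncentrality parameter: δ = d·√n = 0.51 × √7 = 1.3493
One-sided α = 0.05 → critical value z_{0.05} = 1.645.
Power = Φ(δ − 1.645) = Φ(-0.296) = 0.3838.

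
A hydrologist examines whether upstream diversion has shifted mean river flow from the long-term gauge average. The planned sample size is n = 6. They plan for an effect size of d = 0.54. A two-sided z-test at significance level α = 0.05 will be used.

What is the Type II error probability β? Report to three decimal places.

β ≈ 0.738

Noncentrality parameter: δ = d·√n = 0.54 × √6 = 1.3227
Two-sided α = 0.05 → critical value z_{0.025} = 1.960.
Power = Φ(δ − 1.960) + Φ(−δ − 1.960) = Φ(-0.637) + Φ(-3.283) = 0.2620 + 0.0005 = 0.2625.
Type II error: β = 1 − power = 1 − 0.2625 = 0.7375.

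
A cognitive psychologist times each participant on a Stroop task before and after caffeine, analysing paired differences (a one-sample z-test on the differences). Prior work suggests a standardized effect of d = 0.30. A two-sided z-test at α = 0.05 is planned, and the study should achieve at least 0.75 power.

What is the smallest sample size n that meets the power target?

Set Φ(δ − 1.960) = 0.75; then δ − 1.960 = Φ⁻¹(0.75) = 0.674, giving δ = 2.634.
(For δ > 0 the lower-tail rejection region contributes negligibly to power, so the one-term inversion is standard.)
δ = d·√n ⇒ n = (δ/d)² = (2.634 / 0.30)² = 77.11.
Round up to the next whole unit.

n = 78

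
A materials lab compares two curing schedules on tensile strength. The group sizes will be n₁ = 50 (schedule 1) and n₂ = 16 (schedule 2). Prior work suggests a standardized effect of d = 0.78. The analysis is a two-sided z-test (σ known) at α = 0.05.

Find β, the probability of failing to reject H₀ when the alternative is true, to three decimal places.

β ≈ 0.225

Noncentrality parameter: λ = d / √(1/n₁ + 1/n₂) = 0.78 / √(1/50 + 1/16) = 2.7156
Two-sided α = 0.05 → critical value z_{0.025} = 1.960.
Power = Φ(λ − 1.960) + Φ(−λ − 1.960) = Φ(0.756) + Φ(-4.676) = 0.7751 + 0.0000 = 0.7751.
Type II error: β = 1 − power = 1 − 0.7751 = 0.2249.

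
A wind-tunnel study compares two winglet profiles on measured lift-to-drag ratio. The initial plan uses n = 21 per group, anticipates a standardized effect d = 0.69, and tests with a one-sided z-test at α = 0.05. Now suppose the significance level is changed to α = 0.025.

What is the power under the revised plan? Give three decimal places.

Power ≈ 0.609

δ = d·√(n/2) = 0.69 × √(21/2) = 2.2359 (unchanged). New critical value: z_{0.025} = 1.960.
Revised power = Φ(δ − 1.960) = Φ(0.276) = 0.6087.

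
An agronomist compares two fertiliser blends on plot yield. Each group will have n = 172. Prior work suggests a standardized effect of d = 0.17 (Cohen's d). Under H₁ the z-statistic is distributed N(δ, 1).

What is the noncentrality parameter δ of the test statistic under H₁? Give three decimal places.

The noncentrality parameter scales effect size by the design's sample-size factor: δ = d·√(n/2) = 0.17 × √(172/2) = 1.5765

δ ≈ 1.577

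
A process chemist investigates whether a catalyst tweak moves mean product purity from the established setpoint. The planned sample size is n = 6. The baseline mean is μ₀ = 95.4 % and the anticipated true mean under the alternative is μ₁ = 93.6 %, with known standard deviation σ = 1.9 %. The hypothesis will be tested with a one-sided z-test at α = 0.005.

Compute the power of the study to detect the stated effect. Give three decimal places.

Standardized effect: d = |μ₁ − μ₀| / σ = |93.6 − 95.4| / 1.9 = 0.9474
Noncentrality parameter: δ = d·√n = 0.9474 × √6 = 2.3206
Critical value for a one-sided test at α = 0.005: z_α = 2.576.
Power = Φ(δ − 2.576) = Φ(-0.255) = 0.3993.

Power ≈ 0.399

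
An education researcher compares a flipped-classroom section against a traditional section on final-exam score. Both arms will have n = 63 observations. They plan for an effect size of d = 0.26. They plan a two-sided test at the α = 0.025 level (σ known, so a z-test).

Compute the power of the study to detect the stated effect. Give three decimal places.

Power ≈ 0.217

Noncentrality parameter: δ = d·√(n/2) = 0.26 × √(63/2) = 1.4592
Critical value for a two-sided test at α = 0.025: z_{α/2} = 2.241.
Power = Φ(δ − 2.241) + Φ(−δ − 2.241) = Φ(-0.782) + Φ(-3.701) = 0.2171 + 0.0001 = 0.2172.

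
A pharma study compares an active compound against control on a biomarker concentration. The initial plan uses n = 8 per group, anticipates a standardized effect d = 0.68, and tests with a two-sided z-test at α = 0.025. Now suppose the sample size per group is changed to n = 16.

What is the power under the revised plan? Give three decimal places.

With n = 16 per group: δ = d·√(n/2) = 0.68 × √(16/2) = 1.9233. Critical value z_{0.0125} = 2.241.
Revised power = Φ(δ − 2.241) + Φ(−δ − 2.241) = Φ(-0.318) + Φ(-4.165) = 0.3752 + 0.0000 = 0.3752.

Power ≈ 0.375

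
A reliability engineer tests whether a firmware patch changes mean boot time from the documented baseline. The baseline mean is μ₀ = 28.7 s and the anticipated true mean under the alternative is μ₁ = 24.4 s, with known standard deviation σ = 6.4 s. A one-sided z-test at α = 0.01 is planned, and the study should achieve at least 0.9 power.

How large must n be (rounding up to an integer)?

Standardized effect: d = |μ₁ − μ₀| / σ = |24.4 − 28.7| / 6.4 = 0.6719
Set Φ(δ − 2.326) = 0.9; then δ − 2.326 = Φ⁻¹(0.9) = 1.282, giving δ = 3.608.
δ = d·√n ⇒ n = (δ/d)² = (3.608 / 0.6719)² = 28.84.
Round up to the next whole unit.

n = 29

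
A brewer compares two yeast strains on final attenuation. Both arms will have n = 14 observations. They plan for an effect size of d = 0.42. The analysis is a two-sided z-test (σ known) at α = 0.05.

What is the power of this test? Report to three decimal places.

Noncentrality parameter: δ = d·√(n/2) = 0.42 × √(14/2) = 1.1112
Critical value for a two-sided test at α = 0.05: z_{α/2} = 1.960.
Power = Φ(δ − 1.960) + Φ(−δ − 1.960) = Φ(-0.849) + Φ(-3.071) = 0.1980 + 0.0011 = 0.1991.

Power ≈ 0.199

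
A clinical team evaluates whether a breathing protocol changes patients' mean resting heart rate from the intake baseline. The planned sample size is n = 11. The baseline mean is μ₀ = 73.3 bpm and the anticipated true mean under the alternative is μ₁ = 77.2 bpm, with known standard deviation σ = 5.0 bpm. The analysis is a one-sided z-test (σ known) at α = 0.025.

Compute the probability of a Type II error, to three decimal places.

β ≈ 0.265

Standardized effect: d = |μ₁ − μ₀| / σ = |77.2 − 73.3| / 5.0 = 0.7800
Noncentrality parameter: δ = d·√n = 0.7800 × √11 = 2.5870
One-sided α = 0.025 → critical value z_{0.025} = 1.960.
Power = Φ(δ − 1.960) = Φ(0.627) = 0.7347.
Type II error: β = 1 − power = 1 − 0.7347 = 0.2653.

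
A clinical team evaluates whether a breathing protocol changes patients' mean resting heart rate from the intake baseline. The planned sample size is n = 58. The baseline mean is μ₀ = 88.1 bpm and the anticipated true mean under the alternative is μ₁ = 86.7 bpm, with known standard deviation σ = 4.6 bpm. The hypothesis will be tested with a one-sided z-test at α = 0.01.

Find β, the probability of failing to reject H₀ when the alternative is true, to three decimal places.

Standardized effect: d = |μ₁ − μ₀| / σ = |86.7 − 88.1| / 4.6 = 0.3043
Noncentrality parameter: δ = d·√n = 0.3043 × √58 = 2.3178
Critical value for a one-sided test at α = 0.01: z_α = 2.326.
Power = Φ(δ − 2.326) = Φ(-0.009) = 0.4966.
Type II error: β = 1 − power = 1 − 0.4966 = 0.5034.

β ≈ 0.503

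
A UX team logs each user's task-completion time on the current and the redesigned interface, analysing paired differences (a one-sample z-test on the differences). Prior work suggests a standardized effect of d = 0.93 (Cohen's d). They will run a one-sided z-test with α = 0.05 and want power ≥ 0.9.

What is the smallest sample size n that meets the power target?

n = 10

Set Φ(δ − 1.645) = 0.9; then δ − 1.645 = Φ⁻¹(0.9) = 1.282, giving δ = 2.926.
δ = d·√n ⇒ n = (δ/d)² = (2.926 / 0.93)² = 9.90.
Rounding up, n = 10.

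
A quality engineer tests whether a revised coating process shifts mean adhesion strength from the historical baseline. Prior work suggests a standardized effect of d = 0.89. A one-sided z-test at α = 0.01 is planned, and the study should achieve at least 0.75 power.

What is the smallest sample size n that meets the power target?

n = 12

For power 0.75 need Φ(δ − z_{0.01}) = 0.75, so δ = z_{0.01} + z_{0.25} = 2.326 + 0.674 = 3.001.
δ = d·√n ⇒ n = (δ/d)² = (3.001 / 0.89)² = 11.37.
Rounding up, n = 12.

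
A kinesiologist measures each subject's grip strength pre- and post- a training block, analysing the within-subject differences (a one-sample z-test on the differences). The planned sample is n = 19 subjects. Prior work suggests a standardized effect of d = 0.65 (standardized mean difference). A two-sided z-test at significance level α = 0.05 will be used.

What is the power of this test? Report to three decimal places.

Noncentrality parameter: δ = d·√n = 0.65 × √19 = 2.8333
Two-sided α = 0.05 → critical value z_{0.025} = 1.960.
Power = Φ(δ − 1.960) + Φ(−δ − 1.960) = Φ(0.873) + Φ(-4.793) = 0.8088 + 0.0000 = 0.8088.

Power ≈ 0.809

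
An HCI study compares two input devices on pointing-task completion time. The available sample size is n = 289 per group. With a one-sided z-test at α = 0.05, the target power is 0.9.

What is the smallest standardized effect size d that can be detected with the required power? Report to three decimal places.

d ≈ 0.243

Need Φ(δ − 1.645) = 0.9, so δ = 1.645 + 1.282 = 2.926.
δ = d·√(n/2) ⇒ d = δ/√(n/2) = 2.926/√(289/2) = 0.2434.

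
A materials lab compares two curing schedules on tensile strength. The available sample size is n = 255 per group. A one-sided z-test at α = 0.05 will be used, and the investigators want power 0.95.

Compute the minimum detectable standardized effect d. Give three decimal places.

d ≈ 0.291

Required noncentrality: δ = z_{0.05} + z_{0.05} = 1.645 + 1.645 = 3.290.
δ = d·√(n/2) ⇒ d = δ/√(n/2) = 3.290/√(255/2) = 0.2913.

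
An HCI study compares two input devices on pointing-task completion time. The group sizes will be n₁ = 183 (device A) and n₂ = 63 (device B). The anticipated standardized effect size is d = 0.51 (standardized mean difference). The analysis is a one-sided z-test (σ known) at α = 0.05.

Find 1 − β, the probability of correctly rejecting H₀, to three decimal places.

Power ≈ 0.968

Noncentrality parameter: δ = d / √(1/n₁ + 1/n₂) = 0.51 / √(1/183 + 1/63) = 3.4914
One-sided α = 0.05 → critical value z_{0.05} = 1.645.
Power = P(Z > 1.645 − δ) = Φ(1.847) = 0.9676.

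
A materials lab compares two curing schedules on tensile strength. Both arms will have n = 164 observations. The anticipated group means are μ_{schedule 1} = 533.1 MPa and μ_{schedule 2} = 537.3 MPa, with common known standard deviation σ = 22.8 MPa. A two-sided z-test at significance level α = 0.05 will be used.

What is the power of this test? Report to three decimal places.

Standardized effect: d = |μ_{schedule 1} − μ_{schedule 2}| / σ = |533.1 − 537.3| / 22.8 = 0.1842
Noncentrality parameter: δ = d·√(n/2) = 0.1842 × √(164/2) = 1.6681
Critical value for a two-sided test at α = 0.05: z_{α/2} = 1.960.
Power = Φ(δ − 1.960) + Φ(−δ − 1.960) = Φ(-0.292) + Φ(-3.628) = 0.3852 + 0.0001 = 0.3853.

Power ≈ 0.385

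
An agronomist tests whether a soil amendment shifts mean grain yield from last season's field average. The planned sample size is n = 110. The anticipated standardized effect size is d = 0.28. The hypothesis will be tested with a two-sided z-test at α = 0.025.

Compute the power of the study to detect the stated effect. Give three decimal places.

Noncentrality parameter: δ = d·√n = 0.28 × √110 = 2.9367
Two-sided α = 0.025 → critical value z_{0.0125} = 2.241.
Power = Φ(δ − 2.241) + Φ(−δ − 2.241) = Φ(0.695) + Φ(-5.178) = 0.7566 + 0.0000 = 0.7566.

Power ≈ 0.757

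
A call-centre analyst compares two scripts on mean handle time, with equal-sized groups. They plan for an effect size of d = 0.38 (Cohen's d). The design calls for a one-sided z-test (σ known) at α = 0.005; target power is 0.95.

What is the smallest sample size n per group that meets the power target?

n = 247 per group

Set Φ(δ − 2.576) = 0.95; then δ − 2.576 = Φ⁻¹(0.95) = 1.645, giving δ = 4.221.
δ = d·√(n/2) ⇒ n = 2(δ/d)² = 2 × (4.221 / 0.38)² = 246.73.
Round up to the next whole unit.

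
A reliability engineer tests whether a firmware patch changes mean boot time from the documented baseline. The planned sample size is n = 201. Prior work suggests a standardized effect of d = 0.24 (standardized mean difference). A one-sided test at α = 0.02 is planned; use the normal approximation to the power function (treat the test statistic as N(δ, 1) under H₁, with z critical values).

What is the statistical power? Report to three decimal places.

Power ≈ 0.911

Noncentrality parameter: δ = d·√n = 0.24 × √201 = 3.4026
One-sided α = 0.02 → critical value z_{0.02} = 2.054.
Power = P(Z > 2.054 − δ) = Φ(1.349) = 0.9113.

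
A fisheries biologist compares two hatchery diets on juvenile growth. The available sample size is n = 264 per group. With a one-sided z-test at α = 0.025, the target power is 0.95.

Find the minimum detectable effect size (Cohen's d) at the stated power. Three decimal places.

d ≈ 0.314

Need Φ(δ − 1.960) = 0.95, so δ = 1.960 + 1.645 = 3.605.
δ = d·√(n/2) ⇒ d = δ/√(n/2) = 3.605/√(264/2) = 0.3138.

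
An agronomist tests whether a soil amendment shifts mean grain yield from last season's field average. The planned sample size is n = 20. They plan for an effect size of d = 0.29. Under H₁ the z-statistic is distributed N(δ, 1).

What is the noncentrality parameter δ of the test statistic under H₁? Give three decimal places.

δ = d·√n = 0.29 × √20 = 1.2969

δ ≈ 1.297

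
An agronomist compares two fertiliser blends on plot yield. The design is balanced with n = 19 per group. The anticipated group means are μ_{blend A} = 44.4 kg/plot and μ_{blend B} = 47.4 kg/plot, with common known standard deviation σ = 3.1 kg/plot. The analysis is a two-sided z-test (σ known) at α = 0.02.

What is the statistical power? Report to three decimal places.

Power ≈ 0.744

Standardized effect: d = |μ_{blend A} − μ_{blend B}| / σ = |44.4 − 47.4| / 3.1 = 0.9677
Noncentrality parameter: δ = d·√(n/2) = 0.9677 × √(19/2) = 2.9828
Two-sided α = 0.02 → critical value z_{0.01} = 2.326.
Power = Φ(δ − 2.326) + Φ(−δ − 2.326) = Φ(0.656) + Φ(-5.309) = 0.7442 + 0.0000 = 0.7442.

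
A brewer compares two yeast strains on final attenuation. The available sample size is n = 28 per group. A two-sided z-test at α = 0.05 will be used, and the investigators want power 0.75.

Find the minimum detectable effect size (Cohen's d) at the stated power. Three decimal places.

d ≈ 0.704

Required noncentrality: δ = z_{0.025} + z_{0.25} = 1.960 + 0.674 = 2.634.
(The second rejection-region term Φ(−δ − z_{α/2}) is negligible and dropped.)
δ = d·√(n/2) ⇒ d = δ/√(n/2) = 2.634/√(28/2) = 0.7041.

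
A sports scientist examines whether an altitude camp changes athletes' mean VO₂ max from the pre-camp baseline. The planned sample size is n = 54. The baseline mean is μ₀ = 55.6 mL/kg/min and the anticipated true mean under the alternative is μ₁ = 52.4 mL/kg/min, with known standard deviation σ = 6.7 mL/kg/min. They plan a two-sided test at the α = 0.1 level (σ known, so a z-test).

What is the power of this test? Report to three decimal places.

Power ≈ 0.969

Standardized effect: d = |μ₁ − μ₀| / σ = |52.4 − 55.6| / 6.7 = 0.4776
Noncentrality parameter: δ = d·√n = 0.4776 × √54 = 3.5097
Two-sided α = 0.1 → critical value z_{0.05} = 1.645.
Power = Φ(δ − 1.645) + Φ(−δ − 1.645) = Φ(1.865) + Φ(-5.155) = 0.9689 + 0.0000 = 0.9689.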